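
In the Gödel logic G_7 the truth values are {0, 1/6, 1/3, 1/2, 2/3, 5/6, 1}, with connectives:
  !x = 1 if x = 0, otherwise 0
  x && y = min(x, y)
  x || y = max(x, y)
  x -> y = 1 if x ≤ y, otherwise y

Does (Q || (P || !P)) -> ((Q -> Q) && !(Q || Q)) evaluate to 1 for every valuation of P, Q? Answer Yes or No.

No

Counterexample: take P = 0, Q = 1/6.
!P = !0 = 1
P || !P = 0 || 1 = 1
Q || (P || !P) = 1/6 || 1 = 1
Q -> Q = 1/6 -> 1/6 = 1
Q || Q = 1/6 || 1/6 = 1/6
!(Q || Q) = !1/6 = 0
(Q -> Q) && !(Q || Q) = 1 && 0 = 0
(Q || (P || !P)) -> ((Q -> Q) && !(Q || Q)) = 1 -> 0 = 0
This gives 0 ≠ 1.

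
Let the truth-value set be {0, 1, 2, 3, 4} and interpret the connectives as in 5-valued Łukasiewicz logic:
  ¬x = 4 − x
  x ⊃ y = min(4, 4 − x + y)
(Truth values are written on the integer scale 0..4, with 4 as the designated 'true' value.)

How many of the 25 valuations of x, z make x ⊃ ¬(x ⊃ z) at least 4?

value 4: 9 assignments (counts)
value 3: 7 assignments
value 2: 5 assignments
value 1: 3 assignments
value 0: 1 assignment
So 9 of the 25 assignments meet the threshold.

9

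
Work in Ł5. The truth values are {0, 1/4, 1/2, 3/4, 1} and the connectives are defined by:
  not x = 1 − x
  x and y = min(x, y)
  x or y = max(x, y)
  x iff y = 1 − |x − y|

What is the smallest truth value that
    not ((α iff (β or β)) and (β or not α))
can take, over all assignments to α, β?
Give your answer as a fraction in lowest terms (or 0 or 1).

0

Take α = 0, β = 0:
β or β = 0 or 0 = 0
α iff (β or β) = 0 iff 0 = 1
not α = not 0 = 1
β or not α = 0 or 1 = 1
(α iff (β or β)) and (β or not α) = 1 and 1 = 1
not ((α iff (β or β)) and (β or not α)) = not 1 = 0
No assignment yields a value below 0, so this is the minimum.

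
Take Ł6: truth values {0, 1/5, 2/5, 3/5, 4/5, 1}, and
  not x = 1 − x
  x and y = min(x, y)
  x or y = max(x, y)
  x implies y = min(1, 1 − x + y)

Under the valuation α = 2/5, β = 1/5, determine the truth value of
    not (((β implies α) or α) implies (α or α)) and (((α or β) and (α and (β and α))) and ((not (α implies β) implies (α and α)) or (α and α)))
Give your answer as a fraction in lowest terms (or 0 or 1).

1/5

β implies α = 1/5 implies 2/5 = 1
(β implies α) or α = 1 or 2/5 = 1
α or α = 2/5 or 2/5 = 2/5
((β implies α) or α) implies (α or α) = 1 implies 2/5 = 2/5
not (((β implies α) or α) implies (α or α)) = not 2/5 = 3/5
α or β = 2/5 or 1/5 = 2/5
β and α = 1/5 and 2/5 = 1/5
α and (β and α) = 2/5 and 1/5 = 1/5
(α or β) and (α and (β and α)) = 2/5 and 1/5 = 1/5
α implies β = 2/5 implies 1/5 = 4/5
not (α implies β) = not 4/5 = 1/5
α and α = 2/5 and 2/5 = 2/5
not (α implies β) implies (α and α) = 1/5 implies 2/5 = 1
α and α = 2/5 and 2/5 = 2/5
(not (α implies β) implies (α and α)) or (α and α) = 1 or 2/5 = 1
((α or β) and (α and (β and α))) and ((not (α implies β) implies (α and α)) or (α and α)) = 1/5 and 1 = 1/5
not (((β implies α) or α) implies (α or α)) and (((α or β) and (α and (β and α))) and ((not (α implies β) implies (α and α)) or (α and α))) = 3/5 and 1/5 = 1/5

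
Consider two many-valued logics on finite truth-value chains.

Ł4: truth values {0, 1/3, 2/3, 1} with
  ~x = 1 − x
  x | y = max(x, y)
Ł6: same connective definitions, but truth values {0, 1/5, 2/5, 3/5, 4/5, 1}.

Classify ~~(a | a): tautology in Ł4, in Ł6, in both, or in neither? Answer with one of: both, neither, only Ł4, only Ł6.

In Ł4: at a = 0 the value is 0 — not a tautology.
In Ł6: at a = 0 the value is 0 — not a tautology.

neither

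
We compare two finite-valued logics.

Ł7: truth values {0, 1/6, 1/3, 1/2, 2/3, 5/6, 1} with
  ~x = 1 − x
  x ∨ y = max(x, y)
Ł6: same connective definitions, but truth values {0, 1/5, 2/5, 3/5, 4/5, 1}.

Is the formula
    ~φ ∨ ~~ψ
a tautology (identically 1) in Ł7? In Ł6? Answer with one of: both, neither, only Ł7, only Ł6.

In Ł7: at φ = 1/6, ψ = 0 the value is 5/6 — not a tautology.
In Ł6: at φ = 1/5, ψ = 0 the value is 4/5 — not a tautology.

neither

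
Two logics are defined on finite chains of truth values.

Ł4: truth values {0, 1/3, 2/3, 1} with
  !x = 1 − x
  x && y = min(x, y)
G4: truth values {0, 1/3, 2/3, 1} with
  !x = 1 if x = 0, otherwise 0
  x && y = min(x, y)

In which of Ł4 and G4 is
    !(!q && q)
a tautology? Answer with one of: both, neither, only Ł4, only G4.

only G4

In Ł4: at q = 1/3 the value is 2/3 — not a tautology.
In G4: every assignment gives 1 — tautology.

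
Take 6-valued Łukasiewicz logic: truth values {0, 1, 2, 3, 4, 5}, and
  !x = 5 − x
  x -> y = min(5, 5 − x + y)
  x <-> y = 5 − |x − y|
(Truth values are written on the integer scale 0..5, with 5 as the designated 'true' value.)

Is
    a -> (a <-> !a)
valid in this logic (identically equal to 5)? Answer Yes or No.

Counterexample: take a = 4.
!a = !4 = 1
a <-> !a = 4 <-> 1 = 2
a -> (a <-> !a) = 4 -> 2 = 3
This gives 3 ≠ 5.

No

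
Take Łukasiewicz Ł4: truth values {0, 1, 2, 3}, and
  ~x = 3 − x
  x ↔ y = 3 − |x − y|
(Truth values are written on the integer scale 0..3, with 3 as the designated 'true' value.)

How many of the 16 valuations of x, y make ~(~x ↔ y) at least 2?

6

x = 0, y = 0 ↦ 3  ≥
x = 0, y = 1 ↦ 2  ≥
x = 0, y = 2 ↦ 1  <
x = 0, y = 3 ↦ 0  <
x = 1, y = 0 ↦ 2  ≥
x = 1, y = 1 ↦ 1  <
x = 1, y = 2 ↦ 0  <
x = 1, y = 3 ↦ 1  <
x = 2, y = 0 ↦ 1  <
x = 2, y = 1 ↦ 0  <
x = 2, y = 2 ↦ 1  <
x = 2, y = 3 ↦ 2  ≥
x = 3, y = 0 ↦ 0  <
x = 3, y = 1 ↦ 1  <
x = 3, y = 2 ↦ 2  ≥
x = 3, y = 3 ↦ 3  ≥
So 6 of the 16 assignments meet the threshold.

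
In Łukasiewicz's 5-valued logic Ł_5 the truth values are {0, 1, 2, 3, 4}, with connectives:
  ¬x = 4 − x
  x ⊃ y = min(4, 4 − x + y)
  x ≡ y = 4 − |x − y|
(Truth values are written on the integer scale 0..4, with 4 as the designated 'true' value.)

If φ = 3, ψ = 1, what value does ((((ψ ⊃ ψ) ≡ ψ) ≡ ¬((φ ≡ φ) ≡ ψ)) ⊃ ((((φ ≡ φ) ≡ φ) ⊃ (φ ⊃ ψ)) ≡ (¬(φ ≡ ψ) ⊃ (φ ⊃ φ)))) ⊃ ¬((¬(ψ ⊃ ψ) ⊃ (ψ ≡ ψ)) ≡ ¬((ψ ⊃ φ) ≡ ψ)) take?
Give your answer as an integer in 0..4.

1

ψ ⊃ ψ = 1 ⊃ 1 = 4
(ψ ⊃ ψ) ≡ ψ = 4 ≡ 1 = 1
φ ≡ φ = 3 ≡ 3 = 4
(φ ≡ φ) ≡ ψ = 4 ≡ 1 = 1
¬((φ ≡ φ) ≡ ψ) = ¬1 = 3
((ψ ⊃ ψ) ≡ ψ) ≡ ¬((φ ≡ φ) ≡ ψ) = 1 ≡ 3 = 2
φ ≡ φ = 3 ≡ 3 = 4
(φ ≡ φ) ≡ φ = 4 ≡ 3 = 3
φ ⊃ ψ = 3 ⊃ 1 = 2
((φ ≡ φ) ≡ φ) ⊃ (φ ⊃ ψ) = 3 ⊃ 2 = 3
φ ≡ ψ = 3 ≡ 1 = 2
¬(φ ≡ ψ) = ¬2 = 2
φ ⊃ φ = 3 ⊃ 3 = 4
¬(φ ≡ ψ) ⊃ (φ ⊃ φ) = 2 ⊃ 4 = 4
(((φ ≡ φ) ≡ φ) ⊃ (φ ⊃ ψ)) ≡ (¬(φ ≡ ψ) ⊃ (φ ⊃ φ)) = 3 ≡ 4 = 3
(((ψ ⊃ ψ) ≡ ψ) ≡ ¬((φ ≡ φ) ≡ ψ)) ⊃ ((((φ ≡ φ) ≡ φ) ⊃ (φ ⊃ ψ)) ≡ (¬(φ ≡ ψ) ⊃ (φ ⊃ φ))) = 2 ⊃ 3 = 4
ψ ⊃ ψ = 1 ⊃ 1 = 4
¬(ψ ⊃ ψ) = ¬4 = 0
ψ ≡ ψ = 1 ≡ 1 = 4
¬(ψ ⊃ ψ) ⊃ (ψ ≡ ψ) = 0 ⊃ 4 = 4
ψ ⊃ φ = 1 ⊃ 3 = 4
(ψ ⊃ φ) ≡ ψ = 4 ≡ 1 = 1
¬((ψ ⊃ φ) ≡ ψ) = ¬1 = 3
(¬(ψ ⊃ ψ) ⊃ (ψ ≡ ψ)) ≡ ¬((ψ ⊃ φ) ≡ ψ) = 4 ≡ 3 = 3
¬((¬(ψ ⊃ ψ) ⊃ (ψ ≡ ψ)) ≡ ¬((ψ ⊃ φ) ≡ ψ)) = ¬3 = 1
((((ψ ⊃ ψ) ≡ ψ) ≡ ¬((φ ≡ φ) ≡ ψ)) ⊃ ((((φ ≡ φ) ≡ φ) ⊃ (φ ⊃ ψ)) ≡ (¬(φ ≡ ψ) ⊃ (φ ⊃ φ)))) ⊃ ¬((¬(ψ ⊃ ψ) ⊃ (ψ ≡ ψ)) ≡ ¬((ψ ⊃ φ) ≡ ψ)) = 4 ⊃ 1 = 1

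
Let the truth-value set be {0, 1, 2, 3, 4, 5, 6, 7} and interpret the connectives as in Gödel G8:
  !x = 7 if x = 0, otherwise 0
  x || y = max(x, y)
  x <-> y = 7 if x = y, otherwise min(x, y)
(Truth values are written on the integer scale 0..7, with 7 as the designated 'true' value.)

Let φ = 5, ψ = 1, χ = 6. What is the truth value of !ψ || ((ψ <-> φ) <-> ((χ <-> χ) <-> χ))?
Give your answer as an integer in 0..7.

!ψ = !1 = 0
ψ <-> φ = 1 <-> 5 = 1
χ <-> χ = 6 <-> 6 = 7
(χ <-> χ) <-> χ = 7 <-> 6 = 6
(ψ <-> φ) <-> ((χ <-> χ) <-> χ) = 1 <-> 6 = 1
!ψ || ((ψ <-> φ) <-> ((χ <-> χ) <-> χ)) = 0 || 1 = 1

1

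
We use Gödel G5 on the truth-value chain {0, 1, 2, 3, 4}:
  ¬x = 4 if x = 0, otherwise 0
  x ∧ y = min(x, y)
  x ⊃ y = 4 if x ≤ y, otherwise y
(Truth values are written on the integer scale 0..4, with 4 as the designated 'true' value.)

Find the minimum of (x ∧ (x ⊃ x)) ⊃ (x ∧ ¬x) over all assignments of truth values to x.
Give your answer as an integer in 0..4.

Take x = 1:
x ⊃ x = 1 ⊃ 1 = 4
x ∧ (x ⊃ x) = 1 ∧ 4 = 1
¬x = ¬1 = 0
x ∧ ¬x = 1 ∧ 0 = 0
(x ∧ (x ⊃ x)) ⊃ (x ∧ ¬x) = 1 ⊃ 0 = 0
No assignment yields a value below 0, so this is the minimum.

0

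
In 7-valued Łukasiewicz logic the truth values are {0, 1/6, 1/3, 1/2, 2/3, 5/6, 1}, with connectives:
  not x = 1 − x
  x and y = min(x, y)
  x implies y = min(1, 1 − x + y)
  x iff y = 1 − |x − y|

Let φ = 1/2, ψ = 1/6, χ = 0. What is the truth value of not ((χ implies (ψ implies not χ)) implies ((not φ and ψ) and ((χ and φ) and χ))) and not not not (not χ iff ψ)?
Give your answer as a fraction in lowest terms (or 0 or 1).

5/6

not χ = not 0 = 1
ψ implies not χ = 1/6 implies 1 = 1
χ implies (ψ implies not χ) = 0 implies 1 = 1
not φ = not 1/2 = 1/2
not φ and ψ = 1/2 and 1/6 = 1/6
χ and φ = 0 and 1/2 = 0
(χ and φ) and χ = 0 and 0 = 0
(not φ and ψ) and ((χ and φ) and χ) = 1/6 and 0 = 0
(χ implies (ψ implies not χ)) implies ((not φ and ψ) and ((χ and φ) and χ)) = 1 implies 0 = 0
not ((χ implies (ψ implies not χ)) implies ((not φ and ψ) and ((χ and φ) and χ))) = not 0 = 1
not χ = not 0 = 1
not χ iff ψ = 1 iff 1/6 = 1/6
not (not χ iff ψ) = not 1/6 = 5/6
not not (not χ iff ψ) = not 5/6 = 1/6
not not not (not χ iff ψ) = not 1/6 = 5/6
not ((χ implies (ψ implies not χ)) implies ((not φ and ψ) and ((χ and φ) and χ))) and not not not (not χ iff ψ) = 1 and 5/6 = 5/6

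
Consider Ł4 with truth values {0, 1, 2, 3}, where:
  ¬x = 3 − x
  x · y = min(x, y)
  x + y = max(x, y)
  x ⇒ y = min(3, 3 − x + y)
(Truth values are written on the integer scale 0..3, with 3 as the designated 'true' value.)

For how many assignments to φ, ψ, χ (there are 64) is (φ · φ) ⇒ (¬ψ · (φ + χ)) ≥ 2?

value 3: 40 assignments (counts)
value 2: 12 assignments (counts)
value 1: 8 assignments
value 0: 4 assignments
So 52 of the 64 assignments meet the threshold.

52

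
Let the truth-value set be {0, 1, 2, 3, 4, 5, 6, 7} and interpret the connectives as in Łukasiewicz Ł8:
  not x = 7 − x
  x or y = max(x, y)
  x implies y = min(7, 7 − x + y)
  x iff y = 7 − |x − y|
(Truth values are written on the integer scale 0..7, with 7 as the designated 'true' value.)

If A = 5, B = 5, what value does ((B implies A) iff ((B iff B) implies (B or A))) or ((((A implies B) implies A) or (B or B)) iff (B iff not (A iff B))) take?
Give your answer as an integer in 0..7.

B implies A = 5 implies 5 = 7
B iff B = 5 iff 5 = 7
B or A = 5 or 5 = 5
(B iff B) implies (B or A) = 7 implies 5 = 5
(B implies A) iff ((B iff B) implies (B or A)) = 7 iff 5 = 5
A implies B = 5 implies 5 = 7
(A implies B) implies A = 7 implies 5 = 5
B or B = 5 or 5 = 5
((A implies B) implies A) or (B or B) = 5 or 5 = 5
A iff B = 5 iff 5 = 7
not (A iff B) = not 7 = 0
B iff not (A iff B) = 5 iff 0 = 2
(((A implies B) implies A) or (B or B)) iff (B iff not (A iff B)) = 5 iff 2 = 4
((B implies A) iff ((B iff B) implies (B or A))) or ((((A implies B) implies A) or (B or B)) iff (B iff not (A iff B))) = 5 or 4 = 5

5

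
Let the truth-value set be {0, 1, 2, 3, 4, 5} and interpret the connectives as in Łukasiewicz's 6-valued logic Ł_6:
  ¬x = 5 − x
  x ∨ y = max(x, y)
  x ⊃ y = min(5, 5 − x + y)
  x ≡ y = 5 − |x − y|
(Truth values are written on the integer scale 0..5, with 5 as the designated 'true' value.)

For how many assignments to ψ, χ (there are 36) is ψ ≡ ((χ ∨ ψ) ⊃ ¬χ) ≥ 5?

4

value 5: 4 assignments (counts)
value 4: 8 assignments
value 3: 8 assignments
value 2: 6 assignments
value 1: 6 assignments
value 0: 4 assignments
So 4 of the 36 assignments meet the threshold.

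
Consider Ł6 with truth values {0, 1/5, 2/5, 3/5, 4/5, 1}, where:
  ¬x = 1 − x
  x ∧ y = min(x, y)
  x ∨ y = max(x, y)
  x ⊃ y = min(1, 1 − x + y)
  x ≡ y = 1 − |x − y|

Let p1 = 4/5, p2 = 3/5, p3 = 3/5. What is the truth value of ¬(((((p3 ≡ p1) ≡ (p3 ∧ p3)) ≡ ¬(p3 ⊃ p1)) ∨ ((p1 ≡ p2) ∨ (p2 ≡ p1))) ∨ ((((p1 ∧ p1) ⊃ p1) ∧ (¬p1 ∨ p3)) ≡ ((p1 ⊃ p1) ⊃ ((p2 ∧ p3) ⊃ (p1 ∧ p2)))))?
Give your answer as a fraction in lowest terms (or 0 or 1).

1/5

p3 ≡ p1 = 3/5 ≡ 4/5 = 4/5
p3 ∧ p3 = 3/5 ∧ 3/5 = 3/5
(p3 ≡ p1) ≡ (p3 ∧ p3) = 4/5 ≡ 3/5 = 4/5
p3 ⊃ p1 = 3/5 ⊃ 4/5 = 1
¬(p3 ⊃ p1) = ¬1 = 0
((p3 ≡ p1) ≡ (p3 ∧ p3)) ≡ ¬(p3 ⊃ p1) = 4/5 ≡ 0 = 1/5
p1 ≡ p2 = 4/5 ≡ 3/5 = 4/5
p2 ≡ p1 = 3/5 ≡ 4/5 = 4/5
(p1 ≡ p2) ∨ (p2 ≡ p1) = 4/5 ∨ 4/5 = 4/5
(((p3 ≡ p1) ≡ (p3 ∧ p3)) ≡ ¬(p3 ⊃ p1)) ∨ ((p1 ≡ p2) ∨ (p2 ≡ p1)) = 1/5 ∨ 4/5 = 4/5
p1 ∧ p1 = 4/5 ∧ 4/5 = 4/5
(p1 ∧ p1) ⊃ p1 = 4/5 ⊃ 4/5 = 1
¬p1 = ¬4/5 = 1/5
¬p1 ∨ p3 = 1/5 ∨ 3/5 = 3/5
((p1 ∧ p1) ⊃ p1) ∧ (¬p1 ∨ p3) = 1 ∧ 3/5 = 3/5
p1 ⊃ p1 = 4/5 ⊃ 4/5 = 1
p2 ∧ p3 = 3/5 ∧ 3/5 = 3/5
p1 ∧ p2 = 4/5 ∧ 3/5 = 3/5
(p2 ∧ p3) ⊃ (p1 ∧ p2) = 3/5 ⊃ 3/5 = 1
(p1 ⊃ p1) ⊃ ((p2 ∧ p3) ⊃ (p1 ∧ p2)) = 1 ⊃ 1 = 1
(((p1 ∧ p1) ⊃ p1) ∧ (¬p1 ∨ p3)) ≡ ((p1 ⊃ p1) ⊃ ((p2 ∧ p3) ⊃ (p1 ∧ p2))) = 3/5 ≡ 1 = 3/5
((((p3 ≡ p1) ≡ (p3 ∧ p3)) ≡ ¬(p3 ⊃ p1)) ∨ ((p1 ≡ p2) ∨ (p2 ≡ p1))) ∨ ((((p1 ∧ p1) ⊃ p1) ∧ (¬p1 ∨ p3)) ≡ ((p1 ⊃ p1) ⊃ ((p2 ∧ p3) ⊃ (p1 ∧ p2)))) = 4/5 ∨ 3/5 = 4/5
¬(((((p3 ≡ p1) ≡ (p3 ∧ p3)) ≡ ¬(p3 ⊃ p1)) ∨ ((p1 ≡ p2) ∨ (p2 ≡ p1))) ∨ ((((p1 ∧ p1) ⊃ p1) ∧ (¬p1 ∨ p3)) ≡ ((p1 ⊃ p1) ⊃ ((p2 ∧ p3) ⊃ (p1 ∧ p2))))) = ¬4/5 = 1/5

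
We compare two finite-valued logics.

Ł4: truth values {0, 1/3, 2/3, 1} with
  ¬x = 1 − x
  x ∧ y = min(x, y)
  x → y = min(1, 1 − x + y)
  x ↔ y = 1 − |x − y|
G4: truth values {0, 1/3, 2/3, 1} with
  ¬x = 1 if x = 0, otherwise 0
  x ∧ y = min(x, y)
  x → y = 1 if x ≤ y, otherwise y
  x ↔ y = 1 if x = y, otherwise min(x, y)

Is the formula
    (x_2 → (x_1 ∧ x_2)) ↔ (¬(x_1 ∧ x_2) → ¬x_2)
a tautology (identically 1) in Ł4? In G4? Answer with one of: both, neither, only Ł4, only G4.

In Ł4: every assignment gives 1 — tautology.
In G4: at x_1 = 1/3, x_2 = 2/3 the value is 1/3 — not a tautology.

only Ł4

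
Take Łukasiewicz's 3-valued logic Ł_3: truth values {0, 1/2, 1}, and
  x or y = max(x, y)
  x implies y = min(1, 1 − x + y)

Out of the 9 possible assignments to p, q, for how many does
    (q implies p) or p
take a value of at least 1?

p = 0, q = 0 ↦ 1  ≥
p = 0, q = 1/2 ↦ 1/2  <
p = 0, q = 1 ↦ 0  <
p = 1/2, q = 0 ↦ 1  ≥
p = 1/2, q = 1/2 ↦ 1  ≥
p = 1/2, q = 1 ↦ 1/2  <
p = 1, q = 0 ↦ 1  ≥
p = 1, q = 1/2 ↦ 1  ≥
p = 1, q = 1 ↦ 1  ≥
So 6 of the 9 assignments meet the threshold.

6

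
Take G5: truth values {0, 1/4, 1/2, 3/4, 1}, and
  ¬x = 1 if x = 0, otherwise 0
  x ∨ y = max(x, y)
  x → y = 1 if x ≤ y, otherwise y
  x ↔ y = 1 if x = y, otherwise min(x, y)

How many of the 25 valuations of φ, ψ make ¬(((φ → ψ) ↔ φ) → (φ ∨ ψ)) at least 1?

0

value 0: 25 assignments
So 0 of the 25 assignments meet the threshold.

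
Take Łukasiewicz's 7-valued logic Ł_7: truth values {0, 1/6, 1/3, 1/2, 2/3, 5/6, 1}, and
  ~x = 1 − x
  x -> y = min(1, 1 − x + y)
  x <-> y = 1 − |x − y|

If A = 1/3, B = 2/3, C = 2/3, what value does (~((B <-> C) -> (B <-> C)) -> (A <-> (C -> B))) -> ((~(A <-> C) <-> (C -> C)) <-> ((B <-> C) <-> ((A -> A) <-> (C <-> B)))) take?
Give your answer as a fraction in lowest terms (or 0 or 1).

B <-> C = 2/3 <-> 2/3 = 1
B <-> C = 2/3 <-> 2/3 = 1
(B <-> C) -> (B <-> C) = 1 -> 1 = 1
~((B <-> C) -> (B <-> C)) = ~1 = 0
C -> B = 2/3 -> 2/3 = 1
A <-> (C -> B) = 1/3 <-> 1 = 1/3
~((B <-> C) -> (B <-> C)) -> (A <-> (C -> B)) = 0 -> 1/3 = 1
A <-> C = 1/3 <-> 2/3 = 2/3
~(A <-> C) = ~2/3 = 1/3
C -> C = 2/3 -> 2/3 = 1
~(A <-> C) <-> (C -> C) = 1/3 <-> 1 = 1/3
B <-> C = 2/3 <-> 2/3 = 1
A -> A = 1/3 -> 1/3 = 1
C <-> B = 2/3 <-> 2/3 = 1
(A -> A) <-> (C <-> B) = 1 <-> 1 = 1
(B <-> C) <-> ((A -> A) <-> (C <-> B)) = 1 <-> 1 = 1
(~(A <-> C) <-> (C -> C)) <-> ((B <-> C) <-> ((A -> A) <-> (C <-> B))) = 1/3 <-> 1 = 1/3
(~((B <-> C) -> (B <-> C)) -> (A <-> (C -> B))) -> ((~(A <-> C) <-> (C -> C)) <-> ((B <-> C) <-> ((A -> A) <-> (C <-> B)))) = 1 -> 1/3 = 1/3

1/3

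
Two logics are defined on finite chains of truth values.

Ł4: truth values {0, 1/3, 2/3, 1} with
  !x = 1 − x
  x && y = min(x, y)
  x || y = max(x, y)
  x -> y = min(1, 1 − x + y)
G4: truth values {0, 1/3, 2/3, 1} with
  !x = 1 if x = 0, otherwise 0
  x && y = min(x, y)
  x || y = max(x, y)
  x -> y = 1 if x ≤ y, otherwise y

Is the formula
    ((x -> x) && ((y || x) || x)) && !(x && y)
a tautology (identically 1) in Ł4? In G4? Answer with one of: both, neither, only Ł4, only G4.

In Ł4: at x = 0, y = 0 the value is 0 — not a tautology.
In G4: at x = 0, y = 0 the value is 0 — not a tautology.

neither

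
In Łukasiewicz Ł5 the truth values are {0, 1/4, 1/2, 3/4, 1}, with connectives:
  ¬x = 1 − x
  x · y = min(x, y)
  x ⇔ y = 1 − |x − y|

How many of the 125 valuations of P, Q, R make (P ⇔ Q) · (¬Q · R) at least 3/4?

10

value 1: 1 assignment (counts)
value 3/4: 9 assignments (counts)
value 1/2: 26 assignments
value 1/4: 40 assignments
value 0: 49 assignments
So 10 of the 125 assignments meet the threshold.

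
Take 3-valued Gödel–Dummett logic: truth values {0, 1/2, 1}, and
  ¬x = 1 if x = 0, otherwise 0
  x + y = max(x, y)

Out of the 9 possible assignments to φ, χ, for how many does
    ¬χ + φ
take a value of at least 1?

φ = 0, χ = 0 ↦ 1  ≥
φ = 0, χ = 1/2 ↦ 0  <
φ = 0, χ = 1 ↦ 0  <
φ = 1/2, χ = 0 ↦ 1  ≥
φ = 1/2, χ = 1/2 ↦ 1/2  <
φ = 1/2, χ = 1 ↦ 1/2  <
φ = 1, χ = 0 ↦ 1  ≥
φ = 1, χ = 1/2 ↦ 1  ≥
φ = 1, χ = 1 ↦ 1  ≥
So 5 of the 9 assignments meet the threshold.

5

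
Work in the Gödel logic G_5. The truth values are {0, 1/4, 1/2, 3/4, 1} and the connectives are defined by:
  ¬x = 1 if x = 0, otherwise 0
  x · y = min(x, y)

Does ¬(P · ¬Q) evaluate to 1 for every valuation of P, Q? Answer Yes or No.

No

Counterexample: take P = 1/4, Q = 0.
¬Q = ¬0 = 1
P · ¬Q = 1/4 · 1 = 1/4
¬(P · ¬Q) = ¬1/4 = 0
This gives 0 ≠ 1.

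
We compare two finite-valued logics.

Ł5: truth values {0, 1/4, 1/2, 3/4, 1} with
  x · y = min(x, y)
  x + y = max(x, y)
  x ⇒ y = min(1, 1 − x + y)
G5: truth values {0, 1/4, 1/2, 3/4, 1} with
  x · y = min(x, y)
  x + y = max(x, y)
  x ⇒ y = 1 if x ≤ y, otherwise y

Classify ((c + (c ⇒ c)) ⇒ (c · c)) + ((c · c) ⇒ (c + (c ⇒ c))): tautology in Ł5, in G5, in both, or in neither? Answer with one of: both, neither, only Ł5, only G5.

both

In Ł5: every assignment gives 1 — tautology.
In G5: every assignment gives 1 — tautology.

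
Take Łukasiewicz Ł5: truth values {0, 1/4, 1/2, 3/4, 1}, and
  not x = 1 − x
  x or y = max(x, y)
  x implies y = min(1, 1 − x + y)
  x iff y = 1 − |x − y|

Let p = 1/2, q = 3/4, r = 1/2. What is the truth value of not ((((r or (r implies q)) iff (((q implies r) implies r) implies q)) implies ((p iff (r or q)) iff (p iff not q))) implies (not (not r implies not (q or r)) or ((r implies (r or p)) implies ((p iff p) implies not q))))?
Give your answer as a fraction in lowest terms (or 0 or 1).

3/4

r implies q = 1/2 implies 3/4 = 1
r or (r implies q) = 1/2 or 1 = 1
q implies r = 3/4 implies 1/2 = 3/4
(q implies r) implies r = 3/4 implies 1/2 = 3/4
((q implies r) implies r) implies q = 3/4 implies 3/4 = 1
(r or (r implies q)) iff (((q implies r) implies r) implies q) = 1 iff 1 = 1
r or q = 1/2 or 3/4 = 3/4
p iff (r or q) = 1/2 iff 3/4 = 3/4
not q = not 3/4 = 1/4
p iff not q = 1/2 iff 1/4 = 3/4
(p iff (r or q)) iff (p iff not q) = 3/4 iff 3/4 = 1
((r or (r implies q)) iff (((q implies r) implies r) implies q)) implies ((p iff (r or q)) iff (p iff not q)) = 1 implies 1 = 1
not r = not 1/2 = 1/2
q or r = 3/4 or 1/2 = 3/4
not (q or r) = not 3/4 = 1/4
not r implies not (q or r) = 1/2 implies 1/4 = 3/4
not (not r implies not (q or r)) = not 3/4 = 1/4
r or p = 1/2 or 1/2 = 1/2
r implies (r or p) = 1/2 implies 1/2 = 1
p iff p = 1/2 iff 1/2 = 1
not q = not 3/4 = 1/4
(p iff p) implies not q = 1 implies 1/4 = 1/4
(r implies (r or p)) implies ((p iff p) implies not q) = 1 implies 1/4 = 1/4
not (not r implies not (q or r)) or ((r implies (r or p)) implies ((p iff p) implies not q)) = 1/4 or 1/4 = 1/4
(((r or (r implies q)) iff (((q implies r) implies r) implies q)) implies ((p iff (r or q)) iff (p iff not q))) implies (not (not r implies not (q or r)) or ((r implies (r or p)) implies ((p iff p) implies not q))) = 1 implies 1/4 = 1/4
not ((((r or (r implies q)) iff (((q implies r) implies r) implies q)) implies ((p iff (r or q)) iff (p iff not q))) implies (not (not r implies not (q or r)) or ((r implies (r or p)) implies ((p iff p) implies not q)))) = not 1/4 = 3/4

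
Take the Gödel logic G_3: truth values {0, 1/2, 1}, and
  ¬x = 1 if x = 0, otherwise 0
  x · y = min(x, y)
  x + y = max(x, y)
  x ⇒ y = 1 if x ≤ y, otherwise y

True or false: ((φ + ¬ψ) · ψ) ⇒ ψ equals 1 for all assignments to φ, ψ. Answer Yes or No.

φ = 0, ψ = 0 ↦ 1
φ = 0, ψ = 1/2 ↦ 1
φ = 0, ψ = 1 ↦ 1
φ = 1/2, ψ = 0 ↦ 1
φ = 1/2, ψ = 1/2 ↦ 1
φ = 1/2, ψ = 1 ↦ 1
φ = 1, ψ = 0 ↦ 1
φ = 1, ψ = 1/2 ↦ 1
φ = 1, ψ = 1 ↦ 1
Every assignment gives a value ≥ 1.

Yes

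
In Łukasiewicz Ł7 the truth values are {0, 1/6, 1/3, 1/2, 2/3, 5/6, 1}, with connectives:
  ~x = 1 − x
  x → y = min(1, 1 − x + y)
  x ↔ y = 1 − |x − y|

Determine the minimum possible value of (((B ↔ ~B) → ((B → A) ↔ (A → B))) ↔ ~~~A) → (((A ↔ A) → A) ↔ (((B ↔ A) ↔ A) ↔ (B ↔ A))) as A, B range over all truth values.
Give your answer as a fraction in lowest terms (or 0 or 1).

1/3

Take A = 0, B = 1/3:
~B = ~1/3 = 2/3
B ↔ ~B = 1/3 ↔ 2/3 = 2/3
B → A = 1/3 → 0 = 2/3
A → B = 0 → 1/3 = 1
(B → A) ↔ (A → B) = 2/3 ↔ 1 = 2/3
(B ↔ ~B) → ((B → A) ↔ (A → B)) = 2/3 → 2/3 = 1
~A = ~0 = 1
~~A = ~1 = 0
~~~A = ~0 = 1
((B ↔ ~B) → ((B → A) ↔ (A → B))) ↔ ~~~A = 1 ↔ 1 = 1
A ↔ A = 0 ↔ 0 = 1
(A ↔ A) → A = 1 → 0 = 0
B ↔ A = 1/3 ↔ 0 = 2/3
(B ↔ A) ↔ A = 2/3 ↔ 0 = 1/3
B ↔ A = 1/3 ↔ 0 = 2/3
((B ↔ A) ↔ A) ↔ (B ↔ A) = 1/3 ↔ 2/3 = 2/3
((A ↔ A) → A) ↔ (((B ↔ A) ↔ A) ↔ (B ↔ A)) = 0 ↔ 2/3 = 1/3
(((B ↔ ~B) → ((B → A) ↔ (A → B))) ↔ ~~~A) → (((A ↔ A) → A) ↔ (((B ↔ A) ↔ A) ↔ (B ↔ A))) = 1 → 1/3 = 1/3
No assignment yields a value below 1/3, so this is the minimum.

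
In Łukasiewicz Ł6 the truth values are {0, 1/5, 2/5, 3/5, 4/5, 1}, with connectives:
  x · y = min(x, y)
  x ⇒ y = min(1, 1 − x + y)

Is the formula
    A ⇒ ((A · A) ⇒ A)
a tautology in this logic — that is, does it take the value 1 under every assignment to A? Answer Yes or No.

A = 0 ↦ 1
A = 1/5 ↦ 1
A = 2/5 ↦ 1
A = 3/5 ↦ 1
A = 4/5 ↦ 1
A = 1 ↦ 1
Every assignment gives a value ≥ 1.

Yes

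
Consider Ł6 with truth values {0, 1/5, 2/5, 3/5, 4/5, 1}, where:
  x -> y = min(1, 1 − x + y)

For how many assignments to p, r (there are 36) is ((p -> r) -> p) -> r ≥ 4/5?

value 1: 21 assignments (counts)
value 4/5: 1 assignment (counts)
value 3/5: 5 assignments
value 2/5: 2 assignments
value 1/5: 4 assignments
value 0: 3 assignments
So 22 of the 36 assignments meet the threshold.

22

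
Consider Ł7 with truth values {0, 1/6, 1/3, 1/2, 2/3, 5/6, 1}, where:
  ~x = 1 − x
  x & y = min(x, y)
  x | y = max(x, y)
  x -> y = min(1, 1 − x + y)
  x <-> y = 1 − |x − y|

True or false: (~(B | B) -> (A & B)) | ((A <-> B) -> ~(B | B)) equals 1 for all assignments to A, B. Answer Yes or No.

No

Counterexample: take A = 1/6, B = 1/6.
B | B = 1/6 | 1/6 = 1/6
~(B | B) = ~1/6 = 5/6
A & B = 1/6 & 1/6 = 1/6
~(B | B) -> (A & B) = 5/6 -> 1/6 = 1/3
A <-> B = 1/6 <-> 1/6 = 1
B | B = 1/6 | 1/6 = 1/6
~(B | B) = ~1/6 = 5/6
(A <-> B) -> ~(B | B) = 1 -> 5/6 = 5/6
(~(B | B) -> (A & B)) | ((A <-> B) -> ~(B | B)) = 1/3 | 5/6 = 5/6
This gives 5/6 ≠ 1.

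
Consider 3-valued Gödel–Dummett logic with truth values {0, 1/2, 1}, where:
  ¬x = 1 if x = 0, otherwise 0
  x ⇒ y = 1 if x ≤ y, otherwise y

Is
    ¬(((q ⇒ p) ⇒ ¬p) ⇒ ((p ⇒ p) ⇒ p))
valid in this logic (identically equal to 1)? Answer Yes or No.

No

Counterexample: take p = 1/2, q = 0.
q ⇒ p = 0 ⇒ 1/2 = 1
¬p = ¬1/2 = 0
(q ⇒ p) ⇒ ¬p = 1 ⇒ 0 = 0
p ⇒ p = 1/2 ⇒ 1/2 = 1
(p ⇒ p) ⇒ p = 1 ⇒ 1/2 = 1/2
((q ⇒ p) ⇒ ¬p) ⇒ ((p ⇒ p) ⇒ p) = 0 ⇒ 1/2 = 1
¬(((q ⇒ p) ⇒ ¬p) ⇒ ((p ⇒ p) ⇒ p)) = ¬1 = 0
This gives 0 ≠ 1.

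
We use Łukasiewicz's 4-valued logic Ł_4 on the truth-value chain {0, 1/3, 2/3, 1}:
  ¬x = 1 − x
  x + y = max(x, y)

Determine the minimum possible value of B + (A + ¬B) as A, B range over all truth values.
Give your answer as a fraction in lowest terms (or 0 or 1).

2/3

Take A = 0, B = 1/3:
¬B = ¬1/3 = 2/3
A + ¬B = 0 + 2/3 = 2/3
B + (A + ¬B) = 1/3 + 2/3 = 2/3
No assignment yields a value below 2/3, so this is the minimum.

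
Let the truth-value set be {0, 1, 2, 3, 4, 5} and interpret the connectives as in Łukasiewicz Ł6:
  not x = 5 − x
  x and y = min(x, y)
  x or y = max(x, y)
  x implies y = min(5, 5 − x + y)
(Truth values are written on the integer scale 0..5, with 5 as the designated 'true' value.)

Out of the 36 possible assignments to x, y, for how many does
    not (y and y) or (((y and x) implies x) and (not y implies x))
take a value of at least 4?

33

value 5: 26 assignments (counts)
value 4: 7 assignments (counts)
value 3: 3 assignments
So 33 of the 36 assignments meet the threshold.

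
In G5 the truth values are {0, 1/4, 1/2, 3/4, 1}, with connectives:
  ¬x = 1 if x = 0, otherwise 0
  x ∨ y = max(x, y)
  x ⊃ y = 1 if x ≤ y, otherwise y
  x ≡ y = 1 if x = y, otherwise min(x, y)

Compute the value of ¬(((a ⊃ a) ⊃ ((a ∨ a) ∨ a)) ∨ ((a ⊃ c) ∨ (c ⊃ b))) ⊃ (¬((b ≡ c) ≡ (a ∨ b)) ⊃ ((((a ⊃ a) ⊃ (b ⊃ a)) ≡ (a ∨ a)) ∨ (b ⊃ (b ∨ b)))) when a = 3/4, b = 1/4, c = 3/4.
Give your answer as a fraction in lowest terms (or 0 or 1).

a ⊃ a = 3/4 ⊃ 3/4 = 1
a ∨ a = 3/4 ∨ 3/4 = 3/4
(a ∨ a) ∨ a = 3/4 ∨ 3/4 = 3/4
(a ⊃ a) ⊃ ((a ∨ a) ∨ a) = 1 ⊃ 3/4 = 3/4
a ⊃ c = 3/4 ⊃ 3/4 = 1
c ⊃ b = 3/4 ⊃ 1/4 = 1/4
(a ⊃ c) ∨ (c ⊃ b) = 1 ∨ 1/4 = 1
((a ⊃ a) ⊃ ((a ∨ a) ∨ a)) ∨ ((a ⊃ c) ∨ (c ⊃ b)) = 3/4 ∨ 1 = 1
¬(((a ⊃ a) ⊃ ((a ∨ a) ∨ a)) ∨ ((a ⊃ c) ∨ (c ⊃ b))) = ¬1 = 0
b ≡ c = 1/4 ≡ 3/4 = 1/4
a ∨ b = 3/4 ∨ 1/4 = 3/4
(b ≡ c) ≡ (a ∨ b) = 1/4 ≡ 3/4 = 1/4
¬((b ≡ c) ≡ (a ∨ b)) = ¬1/4 = 0
a ⊃ a = 3/4 ⊃ 3/4 = 1
b ⊃ a = 1/4 ⊃ 3/4 = 1
(a ⊃ a) ⊃ (b ⊃ a) = 1 ⊃ 1 = 1
a ∨ a = 3/4 ∨ 3/4 = 3/4
((a ⊃ a) ⊃ (b ⊃ a)) ≡ (a ∨ a) = 1 ≡ 3/4 = 3/4
b ∨ b = 1/4 ∨ 1/4 = 1/4
b ⊃ (b ∨ b) = 1/4 ⊃ 1/4 = 1
(((a ⊃ a) ⊃ (b ⊃ a)) ≡ (a ∨ a)) ∨ (b ⊃ (b ∨ b)) = 3/4 ∨ 1 = 1
¬((b ≡ c) ≡ (a ∨ b)) ⊃ ((((a ⊃ a) ⊃ (b ⊃ a)) ≡ (a ∨ a)) ∨ (b ⊃ (b ∨ b))) = 0 ⊃ 1 = 1
¬(((a ⊃ a) ⊃ ((a ∨ a) ∨ a)) ∨ ((a ⊃ c) ∨ (c ⊃ b))) ⊃ (¬((b ≡ c) ≡ (a ∨ b)) ⊃ ((((a ⊃ a) ⊃ (b ⊃ a)) ≡ (a ∨ a)) ∨ (b ⊃ (b ∨ b)))) = 0 ⊃ 1 = 1

1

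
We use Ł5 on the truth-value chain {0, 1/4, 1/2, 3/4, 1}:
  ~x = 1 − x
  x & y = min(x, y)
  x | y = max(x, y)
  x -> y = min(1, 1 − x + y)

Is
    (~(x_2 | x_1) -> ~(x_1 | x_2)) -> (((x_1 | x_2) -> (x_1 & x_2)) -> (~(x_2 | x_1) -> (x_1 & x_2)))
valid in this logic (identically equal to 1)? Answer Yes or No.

No

Counterexample: take x_1 = 0, x_2 = 0.
x_2 | x_1 = 0 | 0 = 0
~(x_2 | x_1) = ~0 = 1
x_1 | x_2 = 0 | 0 = 0
~(x_1 | x_2) = ~0 = 1
~(x_2 | x_1) -> ~(x_1 | x_2) = 1 -> 1 = 1
x_1 | x_2 = 0 | 0 = 0
x_1 & x_2 = 0 & 0 = 0
(x_1 | x_2) -> (x_1 & x_2) = 0 -> 0 = 1
x_2 | x_1 = 0 | 0 = 0
~(x_2 | x_1) = ~0 = 1
x_1 & x_2 = 0 & 0 = 0
~(x_2 | x_1) -> (x_1 & x_2) = 1 -> 0 = 0
((x_1 | x_2) -> (x_1 & x_2)) -> (~(x_2 | x_1) -> (x_1 & x_2)) = 1 -> 0 = 0
(~(x_2 | x_1) -> ~(x_1 | x_2)) -> (((x_1 | x_2) -> (x_1 & x_2)) -> (~(x_2 | x_1) -> (x_1 & x_2))) = 1 -> 0 = 0
This gives 0 ≠ 1.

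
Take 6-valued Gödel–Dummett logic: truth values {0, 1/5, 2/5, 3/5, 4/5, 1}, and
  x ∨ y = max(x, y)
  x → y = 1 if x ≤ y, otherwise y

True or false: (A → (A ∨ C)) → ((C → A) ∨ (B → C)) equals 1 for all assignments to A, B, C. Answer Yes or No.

Counterexample: take A = 0, B = 2/5, C = 1/5.
A ∨ C = 0 ∨ 1/5 = 1/5
A → (A ∨ C) = 0 → 1/5 = 1
C → A = 1/5 → 0 = 0
B → C = 2/5 → 1/5 = 1/5
(C → A) ∨ (B → C) = 0 ∨ 1/5 = 1/5
(A → (A ∨ C)) → ((C → A) ∨ (B → C)) = 1 → 1/5 = 1/5
This gives 1/5 ≠ 1.

No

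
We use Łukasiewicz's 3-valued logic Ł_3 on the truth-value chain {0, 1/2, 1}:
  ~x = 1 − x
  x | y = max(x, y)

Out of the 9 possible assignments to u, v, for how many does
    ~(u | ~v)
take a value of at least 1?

u = 0, v = 0 ↦ 0  <
u = 0, v = 1/2 ↦ 1/2  <
u = 0, v = 1 ↦ 1  ≥
u = 1/2, v = 0 ↦ 0  <
u = 1/2, v = 1/2 ↦ 1/2  <
u = 1/2, v = 1 ↦ 1/2  <
u = 1, v = 0 ↦ 0  <
u = 1, v = 1/2 ↦ 0  <
u = 1, v = 1 ↦ 0  <
So 1 of the 9 assignments meets the threshold.

1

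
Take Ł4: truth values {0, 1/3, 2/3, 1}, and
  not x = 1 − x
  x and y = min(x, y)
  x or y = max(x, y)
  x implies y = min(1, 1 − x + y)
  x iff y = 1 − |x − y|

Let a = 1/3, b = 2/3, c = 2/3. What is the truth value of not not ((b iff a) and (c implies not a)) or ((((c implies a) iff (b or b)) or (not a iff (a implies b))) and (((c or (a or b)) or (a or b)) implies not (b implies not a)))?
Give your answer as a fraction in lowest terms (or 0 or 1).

b iff a = 2/3 iff 1/3 = 2/3
not a = not 1/3 = 2/3
c implies not a = 2/3 implies 2/3 = 1
(b iff a) and (c implies not a) = 2/3 and 1 = 2/3
not ((b iff a) and (c implies not a)) = not 2/3 = 1/3
not not ((b iff a) and (c implies not a)) = not 1/3 = 2/3
c implies a = 2/3 implies 1/3 = 2/3
b or b = 2/3 or 2/3 = 2/3
(c implies a) iff (b or b) = 2/3 iff 2/3 = 1
not a = not 1/3 = 2/3
a implies b = 1/3 implies 2/3 = 1
not a iff (a implies b) = 2/3 iff 1 = 2/3
((c implies a) iff (b or b)) or (not a iff (a implies b)) = 1 or 2/3 = 1
a or b = 1/3 or 2/3 = 2/3
c or (a or b) = 2/3 or 2/3 = 2/3
a or b = 1/3 or 2/3 = 2/3
(c or (a or b)) or (a or b) = 2/3 or 2/3 = 2/3
not a = not 1/3 = 2/3
b implies not a = 2/3 implies 2/3 = 1
not (b implies not a) = not 1 = 0
((c or (a or b)) or (a or b)) implies not (b implies not a) = 2/3 implies 0 = 1/3
(((c implies a) iff (b or b)) or (not a iff (a implies b))) and (((c or (a or b)) or (a or b)) implies not (b implies not a)) = 1 and 1/3 = 1/3
not not ((b iff a) and (c implies not a)) or ((((c implies a) iff (b or b)) or (not a iff (a implies b))) and (((c or (a or b)) or (a or b)) implies not (b implies not a))) = 2/3 or 1/3 = 2/3

2/3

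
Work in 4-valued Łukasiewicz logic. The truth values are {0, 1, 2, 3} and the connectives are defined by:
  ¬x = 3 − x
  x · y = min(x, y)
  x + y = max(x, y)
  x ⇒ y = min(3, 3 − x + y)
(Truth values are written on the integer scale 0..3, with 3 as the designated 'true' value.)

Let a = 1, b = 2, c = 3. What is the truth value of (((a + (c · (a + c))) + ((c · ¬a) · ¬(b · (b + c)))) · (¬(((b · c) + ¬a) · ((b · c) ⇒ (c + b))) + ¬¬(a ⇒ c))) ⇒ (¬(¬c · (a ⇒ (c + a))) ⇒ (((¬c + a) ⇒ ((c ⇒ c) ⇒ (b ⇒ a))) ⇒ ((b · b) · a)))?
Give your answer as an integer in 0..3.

1

a + c = 1 + 3 = 3
c · (a + c) = 3 · 3 = 3
a + (c · (a + c)) = 1 + 3 = 3
¬a = ¬1 = 2
c · ¬a = 3 · 2 = 2
b + c = 2 + 3 = 3
b · (b + c) = 2 · 3 = 2
¬(b · (b + c)) = ¬2 = 1
(c · ¬a) · ¬(b · (b + c)) = 2 · 1 = 1
(a + (c · (a + c))) + ((c · ¬a) · ¬(b · (b + c))) = 3 + 1 = 3
b · c = 2 · 3 = 2
¬a = ¬1 = 2
(b · c) + ¬a = 2 + 2 = 2
b · c = 2 · 3 = 2
c + b = 3 + 2 = 3
(b · c) ⇒ (c + b) = 2 ⇒ 3 = 3
((b · c) + ¬a) · ((b · c) ⇒ (c + b)) = 2 · 3 = 2
¬(((b · c) + ¬a) · ((b · c) ⇒ (c + b))) = ¬2 = 1
a ⇒ c = 1 ⇒ 3 = 3
¬(a ⇒ c) = ¬3 = 0
¬¬(a ⇒ c) = ¬0 = 3
¬(((b · c) + ¬a) · ((b · c) ⇒ (c + b))) + ¬¬(a ⇒ c) = 1 + 3 = 3
((a + (c · (a + c))) + ((c · ¬a) · ¬(b · (b + c)))) · (¬(((b · c) + ¬a) · ((b · c) ⇒ (c + b))) + ¬¬(a ⇒ c)) = 3 · 3 = 3
¬c = ¬3 = 0
c + a = 3 + 1 = 3
a ⇒ (c + a) = 1 ⇒ 3 = 3
¬c · (a ⇒ (c + a)) = 0 · 3 = 0
¬(¬c · (a ⇒ (c + a))) = ¬0 = 3
¬c = ¬3 = 0
¬c + a = 0 + 1 = 1
c ⇒ c = 3 ⇒ 3 = 3
b ⇒ a = 2 ⇒ 1 = 2
(c ⇒ c) ⇒ (b ⇒ a) = 3 ⇒ 2 = 2
(¬c + a) ⇒ ((c ⇒ c) ⇒ (b ⇒ a)) = 1 ⇒ 2 = 3
b · b = 2 · 2 = 2
(b · b) · a = 2 · 1 = 1
((¬c + a) ⇒ ((c ⇒ c) ⇒ (b ⇒ a))) ⇒ ((b · b) · a) = 3 ⇒ 1 = 1
¬(¬c · (a ⇒ (c + a))) ⇒ (((¬c + a) ⇒ ((c ⇒ c) ⇒ (b ⇒ a))) ⇒ ((b · b) · a)) = 3 ⇒ 1 = 1
(((a + (c · (a + c))) + ((c · ¬a) · ¬(b · (b + c)))) · (¬(((b · c) + ¬a) · ((b · c) ⇒ (c + b))) + ¬¬(a ⇒ c))) ⇒ (¬(¬c · (a ⇒ (c + a))) ⇒ (((¬c + a) ⇒ ((c ⇒ c) ⇒ (b ⇒ a))) ⇒ ((b · b) · a))) = 3 ⇒ 1 = 1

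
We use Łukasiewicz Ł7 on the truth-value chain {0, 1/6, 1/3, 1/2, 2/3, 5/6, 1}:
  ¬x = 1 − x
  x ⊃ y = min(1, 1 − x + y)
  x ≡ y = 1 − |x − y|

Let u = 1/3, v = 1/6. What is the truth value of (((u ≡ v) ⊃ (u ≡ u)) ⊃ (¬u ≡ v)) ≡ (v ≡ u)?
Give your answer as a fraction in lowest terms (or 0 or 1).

u ≡ v = 1/3 ≡ 1/6 = 5/6
u ≡ u = 1/3 ≡ 1/3 = 1
(u ≡ v) ⊃ (u ≡ u) = 5/6 ⊃ 1 = 1
¬u = ¬1/3 = 2/3
¬u ≡ v = 2/3 ≡ 1/6 = 1/2
((u ≡ v) ⊃ (u ≡ u)) ⊃ (¬u ≡ v) = 1 ⊃ 1/2 = 1/2
v ≡ u = 1/6 ≡ 1/3 = 5/6
(((u ≡ v) ⊃ (u ≡ u)) ⊃ (¬u ≡ v)) ≡ (v ≡ u) = 1/2 ≡ 5/6 = 2/3

2/3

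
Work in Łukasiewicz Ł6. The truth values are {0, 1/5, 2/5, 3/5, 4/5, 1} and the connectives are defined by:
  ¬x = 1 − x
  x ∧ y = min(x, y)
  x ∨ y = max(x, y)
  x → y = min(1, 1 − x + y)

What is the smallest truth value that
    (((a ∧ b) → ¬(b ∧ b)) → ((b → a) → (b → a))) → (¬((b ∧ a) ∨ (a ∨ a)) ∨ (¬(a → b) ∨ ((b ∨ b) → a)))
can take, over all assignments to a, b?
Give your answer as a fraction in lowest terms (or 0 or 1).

Take a = 2/5, b = 4/5:
a ∧ b = 2/5 ∧ 4/5 = 2/5
b ∧ b = 4/5 ∧ 4/5 = 4/5
¬(b ∧ b) = ¬4/5 = 1/5
(a ∧ b) → ¬(b ∧ b) = 2/5 → 1/5 = 4/5
b → a = 4/5 → 2/5 = 3/5
b → a = 4/5 → 2/5 = 3/5
(b → a) → (b → a) = 3/5 → 3/5 = 1
((a ∧ b) → ¬(b ∧ b)) → ((b → a) → (b → a)) = 4/5 → 1 = 1
b ∧ a = 4/5 ∧ 2/5 = 2/5
a ∨ a = 2/5 ∨ 2/5 = 2/5
(b ∧ a) ∨ (a ∨ a) = 2/5 ∨ 2/5 = 2/5
¬((b ∧ a) ∨ (a ∨ a)) = ¬2/5 = 3/5
a → b = 2/5 → 4/5 = 1
¬(a → b) = ¬1 = 0
b ∨ b = 4/5 ∨ 4/5 = 4/5
(b ∨ b) → a = 4/5 → 2/5 = 3/5
¬(a → b) ∨ ((b ∨ b) → a) = 0 ∨ 3/5 = 3/5
¬((b ∧ a) ∨ (a ∨ a)) ∨ (¬(a → b) ∨ ((b ∨ b) → a)) = 3/5 ∨ 3/5 = 3/5
(((a ∧ b) → ¬(b ∧ b)) → ((b → a) → (b → a))) → (¬((b ∧ a) ∨ (a ∨ a)) ∨ (¬(a → b) ∨ ((b ∨ b) → a))) = 1 → 3/5 = 3/5
No assignment yields a value below 3/5, so this is the minimum.

3/5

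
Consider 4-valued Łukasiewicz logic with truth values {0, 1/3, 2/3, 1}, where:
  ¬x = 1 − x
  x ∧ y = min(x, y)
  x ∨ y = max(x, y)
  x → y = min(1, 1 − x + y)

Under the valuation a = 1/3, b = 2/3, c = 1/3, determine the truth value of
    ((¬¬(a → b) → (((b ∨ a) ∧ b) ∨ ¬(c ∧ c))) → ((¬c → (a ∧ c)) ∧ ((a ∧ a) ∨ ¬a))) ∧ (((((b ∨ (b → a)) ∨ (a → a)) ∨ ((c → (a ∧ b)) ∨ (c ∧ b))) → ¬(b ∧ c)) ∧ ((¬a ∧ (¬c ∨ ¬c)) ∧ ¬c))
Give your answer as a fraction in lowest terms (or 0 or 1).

2/3

a → b = 1/3 → 2/3 = 1
¬(a → b) = ¬1 = 0
¬¬(a → b) = ¬0 = 1
b ∨ a = 2/3 ∨ 1/3 = 2/3
(b ∨ a) ∧ b = 2/3 ∧ 2/3 = 2/3
c ∧ c = 1/3 ∧ 1/3 = 1/3
¬(c ∧ c) = ¬1/3 = 2/3
((b ∨ a) ∧ b) ∨ ¬(c ∧ c) = 2/3 ∨ 2/3 = 2/3
¬¬(a → b) → (((b ∨ a) ∧ b) ∨ ¬(c ∧ c)) = 1 → 2/3 = 2/3
¬c = ¬1/3 = 2/3
a ∧ c = 1/3 ∧ 1/3 = 1/3
¬c → (a ∧ c) = 2/3 → 1/3 = 2/3
a ∧ a = 1/3 ∧ 1/3 = 1/3
¬a = ¬1/3 = 2/3
(a ∧ a) ∨ ¬a = 1/3 ∨ 2/3 = 2/3
(¬c → (a ∧ c)) ∧ ((a ∧ a) ∨ ¬a) = 2/3 ∧ 2/3 = 2/3
(¬¬(a → b) → (((b ∨ a) ∧ b) ∨ ¬(c ∧ c))) → ((¬c → (a ∧ c)) ∧ ((a ∧ a) ∨ ¬a)) = 2/3 → 2/3 = 1
b → a = 2/3 → 1/3 = 2/3
b ∨ (b → a) = 2/3 ∨ 2/3 = 2/3
a → a = 1/3 → 1/3 = 1
(b ∨ (b → a)) ∨ (a → a) = 2/3 ∨ 1 = 1
a ∧ b = 1/3 ∧ 2/3 = 1/3
c → (a ∧ b) = 1/3 → 1/3 = 1
c ∧ b = 1/3 ∧ 2/3 = 1/3
(c → (a ∧ b)) ∨ (c ∧ b) = 1 ∨ 1/3 = 1
((b ∨ (b → a)) ∨ (a → a)) ∨ ((c → (a ∧ b)) ∨ (c ∧ b)) = 1 ∨ 1 = 1
b ∧ c = 2/3 ∧ 1/3 = 1/3
¬(b ∧ c) = ¬1/3 = 2/3
(((b ∨ (b → a)) ∨ (a → a)) ∨ ((c → (a ∧ b)) ∨ (c ∧ b))) → ¬(b ∧ c) = 1 → 2/3 = 2/3
¬a = ¬1/3 = 2/3
¬c = ¬1/3 = 2/3
¬c = ¬1/3 = 2/3
¬c ∨ ¬c = 2/3 ∨ 2/3 = 2/3
¬a ∧ (¬c ∨ ¬c) = 2/3 ∧ 2/3 = 2/3
¬c = ¬1/3 = 2/3
(¬a ∧ (¬c ∨ ¬c)) ∧ ¬c = 2/3 ∧ 2/3 = 2/3
((((b ∨ (b → a)) ∨ (a → a)) ∨ ((c → (a ∧ b)) ∨ (c ∧ b))) → ¬(b ∧ c)) ∧ ((¬a ∧ (¬c ∨ ¬c)) ∧ ¬c) = 2/3 ∧ 2/3 = 2/3
((¬¬(a → b) → (((b ∨ a) ∧ b) ∨ ¬(c ∧ c))) → ((¬c → (a ∧ c)) ∧ ((a ∧ a) ∨ ¬a))) ∧ (((((b ∨ (b → a)) ∨ (a → a)) ∨ ((c → (a ∧ b)) ∨ (c ∧ b))) → ¬(b ∧ c)) ∧ ((¬a ∧ (¬c ∨ ¬c)) ∧ ¬c)) = 1 ∧ 2/3 = 2/3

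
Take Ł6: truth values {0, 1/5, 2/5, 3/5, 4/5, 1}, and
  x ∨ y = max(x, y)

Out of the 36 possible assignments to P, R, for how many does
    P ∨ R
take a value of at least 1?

11

value 1: 11 assignments (counts)
value 4/5: 9 assignments
value 3/5: 7 assignments
value 2/5: 5 assignments
value 1/5: 3 assignments
value 0: 1 assignment
So 11 of the 36 assignments meet the threshold.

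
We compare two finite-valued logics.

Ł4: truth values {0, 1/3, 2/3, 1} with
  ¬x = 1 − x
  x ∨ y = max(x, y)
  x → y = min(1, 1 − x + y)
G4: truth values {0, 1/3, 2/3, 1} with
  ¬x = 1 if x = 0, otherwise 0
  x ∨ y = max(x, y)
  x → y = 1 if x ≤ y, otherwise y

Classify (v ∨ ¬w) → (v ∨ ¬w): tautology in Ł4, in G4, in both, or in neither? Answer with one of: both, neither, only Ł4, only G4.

both

In Ł4: every assignment gives 1 — tautology.
In G4: every assignment gives 1 — tautology.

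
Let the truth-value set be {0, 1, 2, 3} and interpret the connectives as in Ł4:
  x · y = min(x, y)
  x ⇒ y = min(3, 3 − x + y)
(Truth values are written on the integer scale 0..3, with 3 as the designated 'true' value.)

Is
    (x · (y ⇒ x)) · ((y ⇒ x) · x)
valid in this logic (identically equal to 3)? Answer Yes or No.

Counterexample: take x = 0, y = 0.
y ⇒ x = 0 ⇒ 0 = 3
x · (y ⇒ x) = 0 · 3 = 0
(y ⇒ x) · x = 3 · 0 = 0
(x · (y ⇒ x)) · ((y ⇒ x) · x) = 0 · 0 = 0
This gives 0 ≠ 3.

No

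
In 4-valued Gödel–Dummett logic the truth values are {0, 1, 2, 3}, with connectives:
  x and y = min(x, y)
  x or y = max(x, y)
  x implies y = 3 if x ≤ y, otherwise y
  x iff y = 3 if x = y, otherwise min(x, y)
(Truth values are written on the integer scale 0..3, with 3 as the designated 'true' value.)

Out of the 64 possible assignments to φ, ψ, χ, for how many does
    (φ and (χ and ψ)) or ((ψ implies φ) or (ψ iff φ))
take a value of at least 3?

40

value 3: 40 assignments (counts)
value 2: 4 assignments
value 1: 8 assignments
value 0: 12 assignments
So 40 of the 64 assignments meet the threshold.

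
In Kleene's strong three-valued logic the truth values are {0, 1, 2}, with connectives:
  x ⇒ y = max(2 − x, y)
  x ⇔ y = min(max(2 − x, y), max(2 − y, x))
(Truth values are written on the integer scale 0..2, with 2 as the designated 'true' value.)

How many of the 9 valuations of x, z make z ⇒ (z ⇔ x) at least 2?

x = 0, z = 0 ↦ 2  ≥
x = 0, z = 1 ↦ 1  <
x = 0, z = 2 ↦ 0  <
x = 1, z = 0 ↦ 2  ≥
x = 1, z = 1 ↦ 1  <
x = 1, z = 2 ↦ 1  <
x = 2, z = 0 ↦ 2  ≥
x = 2, z = 1 ↦ 1  <
x = 2, z = 2 ↦ 2  ≥
So 4 of the 9 assignments meet the threshold.

4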